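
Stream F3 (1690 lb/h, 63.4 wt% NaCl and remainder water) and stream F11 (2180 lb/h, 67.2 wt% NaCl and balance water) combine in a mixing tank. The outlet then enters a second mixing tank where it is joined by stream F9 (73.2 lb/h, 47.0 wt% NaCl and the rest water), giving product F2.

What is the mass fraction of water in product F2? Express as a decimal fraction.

0.348

Overall, product flow = 3943.2 lb/h.
water in = 1690×0.366 + 2180×0.328 + 73.2×0.530 = 1372.4 lb/h.
water fraction in F2 = 0.348.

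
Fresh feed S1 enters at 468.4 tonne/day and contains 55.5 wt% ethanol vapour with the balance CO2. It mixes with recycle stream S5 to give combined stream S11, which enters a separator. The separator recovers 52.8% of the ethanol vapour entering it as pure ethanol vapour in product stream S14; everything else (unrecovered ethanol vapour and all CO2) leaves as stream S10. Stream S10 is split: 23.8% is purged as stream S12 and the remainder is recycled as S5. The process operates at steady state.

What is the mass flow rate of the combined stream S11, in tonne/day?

CO2 enters only via S1 and leaves only via the purge: 468.4×0.445 = 0.238×(CO2 in S10), and the separator passes all CO2, so CO2 in S11 = CO2 in S10 = 875.79 tonne/day.
ethanol vapour in S11: m_A = 468.4×0.555 + (1−0.238)·(1−0.528)·m_A, so m_A = 259.96/0.6403 = 405.98 tonne/day.
S11 = 405.98 + 875.79 = 1281.8 tonne/day.

1282 tonne/day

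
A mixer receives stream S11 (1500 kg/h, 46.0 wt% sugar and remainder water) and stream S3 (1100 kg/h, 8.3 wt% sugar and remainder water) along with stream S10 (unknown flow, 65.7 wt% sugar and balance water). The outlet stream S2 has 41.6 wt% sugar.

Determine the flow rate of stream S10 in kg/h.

1246 kg/h

Let S10 be the unknown flow. Total out = 2600 + S10.
sugar balance: 781.3 + 0.657·S10 = 0.416·(2600 + S10)
(0.657 − 0.416)·S10 = 0.416×2600 − 781.3 = 300.3
S10 = 300.3 / 0.241 = 1246.1 kg/h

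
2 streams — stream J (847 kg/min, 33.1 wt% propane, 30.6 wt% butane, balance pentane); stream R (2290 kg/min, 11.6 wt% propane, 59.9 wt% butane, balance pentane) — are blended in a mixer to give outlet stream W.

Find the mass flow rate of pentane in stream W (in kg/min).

960.1 kg/min

pentane out = pentane in = 847×0.363 + 2290×0.285 = 960.11 kg/min.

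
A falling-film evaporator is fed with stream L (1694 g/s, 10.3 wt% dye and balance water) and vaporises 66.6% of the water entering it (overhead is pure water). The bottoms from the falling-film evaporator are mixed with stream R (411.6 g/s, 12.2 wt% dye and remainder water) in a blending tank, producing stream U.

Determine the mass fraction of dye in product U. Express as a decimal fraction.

Vapour removed = 0.666×0.897×1694 = 1012 g/s; concentrate = 682 g/s.
dye reaching the mixer = 174.48 (from concentrate) + 411.6×0.122 = 224.7 g/s.
Product flow = 682 + 411.6 = 1093.6 g/s; dye fraction = 0.205.

0.205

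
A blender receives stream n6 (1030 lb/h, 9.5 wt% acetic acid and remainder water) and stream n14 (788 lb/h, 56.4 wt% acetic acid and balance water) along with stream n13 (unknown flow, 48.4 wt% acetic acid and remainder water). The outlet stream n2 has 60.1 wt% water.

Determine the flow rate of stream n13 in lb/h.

Let n13 be the unknown flow. Total out = 1818 + n13.
water balance: 1275.7 + 0.516·n13 = 0.601·(1818 + n13)
(0.516 − 0.601)·n13 = 0.601×1818 − 1275.7 = -183.1
n13 = -183.1 / -0.085 = 2154.1 lb/h

2154 lb/h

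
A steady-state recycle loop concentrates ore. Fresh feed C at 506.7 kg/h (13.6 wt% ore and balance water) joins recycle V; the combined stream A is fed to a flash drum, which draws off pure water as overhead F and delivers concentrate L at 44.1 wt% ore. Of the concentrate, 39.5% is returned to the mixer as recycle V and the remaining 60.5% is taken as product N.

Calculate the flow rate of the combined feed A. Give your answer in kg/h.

608.7 kg/h

Overall ore balance (none leaves overhead): ore in fresh feed = ore in product, i.e. 506.7×0.136 = (1−0.395)·L·0.441.
L = 68.911/(0.441×0.605) = 258.28 kg/h.
Recycle V = 0.395×258.28 = 102.02 kg/h.
Combined feed A = 506.7 + 102.02 = 608.72 kg/h.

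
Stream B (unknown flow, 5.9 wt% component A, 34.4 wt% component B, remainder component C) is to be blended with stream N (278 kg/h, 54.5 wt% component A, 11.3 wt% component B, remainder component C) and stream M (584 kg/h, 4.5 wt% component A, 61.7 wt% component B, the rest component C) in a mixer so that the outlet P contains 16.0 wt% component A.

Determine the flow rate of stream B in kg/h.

Let B be the unknown flow. Total out = 862 + B.
component A balance: 177.79 + 0.059·B = 0.160·(862 + B)
(0.059 − 0.160)·B = 0.160×862 − 177.79 = -39.87
B = -39.87 / -0.101 = 394.75 kg/h

394.8 kg/h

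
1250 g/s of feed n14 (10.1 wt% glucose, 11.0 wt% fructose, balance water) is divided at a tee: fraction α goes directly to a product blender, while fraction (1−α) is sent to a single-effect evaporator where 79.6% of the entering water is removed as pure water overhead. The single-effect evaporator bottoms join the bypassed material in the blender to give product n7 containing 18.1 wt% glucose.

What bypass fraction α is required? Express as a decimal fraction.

All 1250×0.101 = 126.25 g/s of glucose reaches n7, so n7 = 126.25/0.181 = 697.51 g/s and vapour = 552.49 g/s.
The evaporator receives (1−α)·1250 of feed at 0.789 water and removes 0.796 of that water:
0.796×0.789×(1−α)×1250 = 552.49
(1−α) = 552.49/785.06 = 0.7038;  α = 0.2962.

0.296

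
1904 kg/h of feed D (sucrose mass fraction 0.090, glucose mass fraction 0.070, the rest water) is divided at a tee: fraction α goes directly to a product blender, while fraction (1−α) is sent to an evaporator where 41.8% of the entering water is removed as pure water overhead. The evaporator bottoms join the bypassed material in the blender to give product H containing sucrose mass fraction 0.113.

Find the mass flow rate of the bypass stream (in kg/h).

800.3 kg/h

All 1904×0.090 = 171.36 kg/h of sucrose reaches H, so H = 171.36/0.113 = 1516.5 kg/h and vapour = 387.54 kg/h.
The evaporator receives (1−α)·1904 of feed at 0.840 water and removes 0.418 of that water:
0.418×0.840×(1−α)×1904 = 387.54
(1−α) = 387.54/668.53 = 0.5797;  α = 0.4203.
Bypass flow = 0.4203×1904 = 800.28 kg/h.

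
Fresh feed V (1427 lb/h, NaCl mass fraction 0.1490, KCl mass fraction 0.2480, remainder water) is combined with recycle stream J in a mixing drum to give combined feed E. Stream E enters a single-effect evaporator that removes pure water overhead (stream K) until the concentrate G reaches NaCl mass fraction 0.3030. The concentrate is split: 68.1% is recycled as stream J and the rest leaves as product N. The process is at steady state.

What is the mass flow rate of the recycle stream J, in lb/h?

Overall NaCl balance (none leaves overhead): NaCl in fresh feed = NaCl in product, i.e. 1427×0.149 = (1−0.681)·G·0.303.
G = 212.62/(0.303×0.319) = 2199.8 lb/h.
Recycle J = 0.681×2199.8 = 1498 lb/h.

1498 lb/h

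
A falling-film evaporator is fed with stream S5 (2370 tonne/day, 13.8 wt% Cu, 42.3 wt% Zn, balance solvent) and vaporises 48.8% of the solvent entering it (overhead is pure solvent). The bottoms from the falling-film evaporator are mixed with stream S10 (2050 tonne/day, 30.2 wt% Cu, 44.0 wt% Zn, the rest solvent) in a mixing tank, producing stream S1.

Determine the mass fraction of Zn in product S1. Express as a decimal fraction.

0.4868

Vapour removed = 0.488×0.439×2370 = 507.73 tonne/day; concentrate = 1862.3 tonne/day.
Zn reaching the mixer = 1002.5 (from concentrate) + 2050×0.440 = 1904.5 tonne/day.
Product flow = 1862.3 + 2050 = 3912.3 tonne/day; Zn fraction = 0.4868.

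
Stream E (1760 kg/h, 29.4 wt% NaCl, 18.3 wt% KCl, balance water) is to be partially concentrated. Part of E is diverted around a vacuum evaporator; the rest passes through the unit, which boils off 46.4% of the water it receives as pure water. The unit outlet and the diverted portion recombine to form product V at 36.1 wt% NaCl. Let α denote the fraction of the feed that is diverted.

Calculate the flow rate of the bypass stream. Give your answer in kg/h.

All 1760×0.294 = 517.44 kg/h of NaCl reaches V, so V = 517.44/0.361 = 1433.4 kg/h and vapour = 326.65 kg/h.
The evaporator receives (1−α)·1760 of feed at 0.523 water and removes 0.464 of that water:
0.464×0.523×(1−α)×1760 = 326.65
(1−α) = 326.65/427.1 = 0.7648;  α = 0.2352.
Bypass flow = 0.2352×1760 = 413.95 kg/h.

414 kg/h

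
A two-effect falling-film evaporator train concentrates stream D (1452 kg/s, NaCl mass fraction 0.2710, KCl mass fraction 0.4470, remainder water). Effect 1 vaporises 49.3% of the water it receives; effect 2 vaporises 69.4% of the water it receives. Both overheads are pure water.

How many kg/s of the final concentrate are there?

water in feed = 1452×0.282 = 409.46 kg/s.
After stage 1: water left = (1−0.493)×409.46 = 207.6; stream total = 1250.1 kg/s.
After stage 2: water left = (1−0.694)×207.6 = 63.525; final concentrate = 1106.1 kg/s.

1106 kg/s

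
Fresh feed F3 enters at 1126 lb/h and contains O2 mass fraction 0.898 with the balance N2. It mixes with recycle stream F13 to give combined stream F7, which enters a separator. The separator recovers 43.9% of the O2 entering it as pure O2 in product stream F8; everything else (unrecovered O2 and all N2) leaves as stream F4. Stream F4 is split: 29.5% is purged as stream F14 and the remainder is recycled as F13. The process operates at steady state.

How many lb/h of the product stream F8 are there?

O2 in F7: m_A = 1126×0.898 + (1−0.295)·(1−0.439)·m_A, so m_A = 1011.1/0.6045 = 1672.7 lb/h.
Product F8 = 0.439×1672.7 = 734.32 lb/h.

734.3 lb/h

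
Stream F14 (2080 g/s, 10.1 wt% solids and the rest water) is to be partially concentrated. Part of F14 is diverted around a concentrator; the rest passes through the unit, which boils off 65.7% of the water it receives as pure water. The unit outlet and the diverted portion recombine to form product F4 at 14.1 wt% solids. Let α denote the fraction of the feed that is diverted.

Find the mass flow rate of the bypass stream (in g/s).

1081 g/s

All 2080×0.101 = 210.08 g/s of solids reaches F4, so F4 = 210.08/0.141 = 1489.9 g/s and vapour = 590.07 g/s.
The evaporator receives (1−α)·2080 of feed at 0.899 water and removes 0.657 of that water:
0.657×0.899×(1−α)×2080 = 590.07
(1−α) = 590.07/1228.5 = 0.4803;  α = 0.5197.
Bypass flow = 0.5197×2080 = 1081 g/s.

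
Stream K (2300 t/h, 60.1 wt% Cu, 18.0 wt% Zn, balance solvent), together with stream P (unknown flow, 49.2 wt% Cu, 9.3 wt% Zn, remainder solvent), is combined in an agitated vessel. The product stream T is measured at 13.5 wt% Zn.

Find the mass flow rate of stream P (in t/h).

Let P be the unknown flow. Total out = 2300 + P.
Zn balance: 414 + 0.093·P = 0.135·(2300 + P)
(0.093 − 0.135)·P = 0.135×2300 − 414 = -103.5
P = -103.5 / -0.042 = 2464.3 t/h

2464 t/h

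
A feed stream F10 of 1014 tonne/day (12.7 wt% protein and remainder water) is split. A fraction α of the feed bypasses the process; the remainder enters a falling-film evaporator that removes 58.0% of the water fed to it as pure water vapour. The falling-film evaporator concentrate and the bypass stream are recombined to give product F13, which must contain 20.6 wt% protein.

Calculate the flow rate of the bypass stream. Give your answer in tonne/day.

246 tonne/day

All 1014×0.127 = 128.78 tonne/day of protein reaches F13, so F13 = 128.78/0.206 = 625.14 tonne/day and vapour = 388.86 tonne/day.
The evaporator receives (1−α)·1014 of feed at 0.873 water and removes 0.580 of that water:
0.580×0.873×(1−α)×1014 = 388.86
(1−α) = 388.86/513.43 = 0.7574;  α = 0.2426.
Bypass flow = 0.2426×1014 = 246.01 tonne/day.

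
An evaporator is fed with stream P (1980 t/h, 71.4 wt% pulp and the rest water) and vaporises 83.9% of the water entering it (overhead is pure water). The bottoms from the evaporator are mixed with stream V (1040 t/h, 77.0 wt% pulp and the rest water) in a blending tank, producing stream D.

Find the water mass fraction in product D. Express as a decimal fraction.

Vapour removed = 0.839×0.286×1980 = 475.11 t/h; concentrate = 1504.9 t/h.
water reaching the mixer = 91.171 (from concentrate) + 1040×0.230 = 330.37 t/h.
Product flow = 1504.9 + 1040 = 2544.9 t/h; water fraction = 0.1298.

0.1298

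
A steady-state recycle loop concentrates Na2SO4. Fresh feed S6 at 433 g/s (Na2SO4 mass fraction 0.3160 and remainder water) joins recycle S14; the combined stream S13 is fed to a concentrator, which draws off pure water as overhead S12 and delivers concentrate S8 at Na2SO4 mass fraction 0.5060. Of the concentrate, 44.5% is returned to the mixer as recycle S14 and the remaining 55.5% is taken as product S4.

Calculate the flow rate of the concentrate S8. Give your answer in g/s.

487.2 g/s

Overall Na2SO4 balance (none leaves overhead): Na2SO4 in fresh feed = Na2SO4 in product, i.e. 433×0.316 = (1−0.445)·S8·0.506.
S8 = 136.83/(0.506×0.555) = 487.23 g/s.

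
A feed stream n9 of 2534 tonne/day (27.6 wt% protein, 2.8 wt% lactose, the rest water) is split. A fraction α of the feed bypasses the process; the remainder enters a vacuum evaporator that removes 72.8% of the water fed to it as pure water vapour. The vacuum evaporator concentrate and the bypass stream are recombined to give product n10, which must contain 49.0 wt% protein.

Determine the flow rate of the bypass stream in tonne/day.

349.8 tonne/day

All 2534×0.276 = 699.38 tonne/day of protein reaches n10, so n10 = 699.38/0.490 = 1427.3 tonne/day and vapour = 1106.7 tonne/day.
The evaporator receives (1−α)·2534 of feed at 0.696 water and removes 0.728 of that water:
0.728×0.696×(1−α)×2534 = 1106.7
(1−α) = 1106.7/1283.9 = 0.8619;  α = 0.1381.
Bypass flow = 0.1381×2534 = 349.84 tonne/day.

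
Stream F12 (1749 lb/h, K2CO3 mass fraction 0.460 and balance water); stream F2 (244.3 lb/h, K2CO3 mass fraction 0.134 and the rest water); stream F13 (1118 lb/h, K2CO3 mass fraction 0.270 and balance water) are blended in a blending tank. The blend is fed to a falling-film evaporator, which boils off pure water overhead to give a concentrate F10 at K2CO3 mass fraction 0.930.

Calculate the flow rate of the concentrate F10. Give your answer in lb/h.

1225 lb/h

K2CO3 entering = 1749×0.460 + 244.3×0.134 + 1118×0.270 = 1139.1 lb/h.
All K2CO3 reports to F10, so F10 = 1139.1/0.930 = 1224.9 lb/h.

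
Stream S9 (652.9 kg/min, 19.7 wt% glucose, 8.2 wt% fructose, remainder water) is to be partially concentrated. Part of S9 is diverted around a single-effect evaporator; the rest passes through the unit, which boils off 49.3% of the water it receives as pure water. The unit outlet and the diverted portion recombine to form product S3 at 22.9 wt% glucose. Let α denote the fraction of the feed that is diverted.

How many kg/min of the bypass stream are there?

All 652.9×0.197 = 128.62 kg/min of glucose reaches S3, so S3 = 128.62/0.229 = 561.67 kg/min and vapour = 91.235 kg/min.
The evaporator receives (1−α)·652.9 of feed at 0.721 water and removes 0.493 of that water:
0.493×0.721×(1−α)×652.9 = 91.235
(1−α) = 91.235/232.08 = 0.3931;  α = 0.6069.
Bypass flow = 0.6069×652.9 = 396.23 kg/min.

396.2 kg/min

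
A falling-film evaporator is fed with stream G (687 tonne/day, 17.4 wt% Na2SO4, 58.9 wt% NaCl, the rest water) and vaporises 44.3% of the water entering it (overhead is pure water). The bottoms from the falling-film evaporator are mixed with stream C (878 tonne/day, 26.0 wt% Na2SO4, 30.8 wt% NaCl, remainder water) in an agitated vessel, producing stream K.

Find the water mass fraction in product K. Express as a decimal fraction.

0.3148

Vapour removed = 0.443×0.237×687 = 72.129 tonne/day; concentrate = 614.87 tonne/day.
water reaching the mixer = 90.69 (from concentrate) + 878×0.432 = 469.99 tonne/day.
Product flow = 614.87 + 878 = 1492.9 tonne/day; water fraction = 0.3148.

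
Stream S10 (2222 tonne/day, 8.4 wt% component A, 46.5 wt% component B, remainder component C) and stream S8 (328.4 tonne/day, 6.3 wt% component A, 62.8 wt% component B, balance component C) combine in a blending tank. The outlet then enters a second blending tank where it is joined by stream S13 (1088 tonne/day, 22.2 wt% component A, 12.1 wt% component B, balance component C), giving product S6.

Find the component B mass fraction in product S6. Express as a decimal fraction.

Overall, product flow = 3638.4 tonne/day.
component B in = 2222×0.465 + 328.4×0.628 + 1088×0.121 = 1371.1 tonne/day.
component B fraction in S6 = 0.377.

0.377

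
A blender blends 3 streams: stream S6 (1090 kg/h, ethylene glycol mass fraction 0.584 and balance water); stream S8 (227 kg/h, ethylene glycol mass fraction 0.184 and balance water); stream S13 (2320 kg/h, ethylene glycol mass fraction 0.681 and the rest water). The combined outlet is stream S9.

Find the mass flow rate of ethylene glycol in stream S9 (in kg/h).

2258 kg/h

ethylene glycol out = ethylene glycol in = 1090×0.584 + 227×0.184 + 2320×0.681 = 2258.2 kg/h.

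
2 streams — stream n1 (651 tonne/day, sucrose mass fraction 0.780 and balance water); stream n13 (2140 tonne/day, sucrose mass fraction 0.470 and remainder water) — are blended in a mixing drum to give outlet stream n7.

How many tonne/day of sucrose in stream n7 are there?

sucrose out = sucrose in = 651×0.780 + 2140×0.470 = 1513.6 tonne/day.

1514 tonne/day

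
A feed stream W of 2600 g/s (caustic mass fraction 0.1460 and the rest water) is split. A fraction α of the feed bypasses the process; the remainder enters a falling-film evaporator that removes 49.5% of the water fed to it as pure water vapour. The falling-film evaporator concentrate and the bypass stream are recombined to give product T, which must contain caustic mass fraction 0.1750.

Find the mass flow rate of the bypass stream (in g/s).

1581 g/s

All 2600×0.146 = 379.6 g/s of caustic reaches T, so T = 379.6/0.175 = 2169.1 g/s and vapour = 430.86 g/s.
The evaporator receives (1−α)·2600 of feed at 0.854 water and removes 0.495 of that water:
0.495×0.854×(1−α)×2600 = 430.86
(1−α) = 430.86/1099.1 = 0.3920;  α = 0.6080.
Bypass flow = 0.6080×2600 = 1580.8 g/s.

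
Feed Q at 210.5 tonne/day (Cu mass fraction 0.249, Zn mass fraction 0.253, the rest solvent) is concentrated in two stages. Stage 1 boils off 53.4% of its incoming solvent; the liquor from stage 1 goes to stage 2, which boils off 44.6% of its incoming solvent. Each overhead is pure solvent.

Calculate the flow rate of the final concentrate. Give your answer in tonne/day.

132.7 tonne/day

solvent in feed = 210.5×0.498 = 104.83 tonne/day.
After stage 1: solvent left = (1−0.534)×104.83 = 48.85; stream total = 154.52 tonne/day.
After stage 2: solvent left = (1−0.446)×48.85 = 27.063; final concentrate = 132.73 tonne/day.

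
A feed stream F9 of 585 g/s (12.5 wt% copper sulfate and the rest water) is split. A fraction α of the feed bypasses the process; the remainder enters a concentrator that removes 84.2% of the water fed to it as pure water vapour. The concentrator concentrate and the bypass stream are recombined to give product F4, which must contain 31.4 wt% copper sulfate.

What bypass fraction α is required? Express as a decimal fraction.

0.183

All 585×0.125 = 73.125 g/s of copper sulfate reaches F4, so F4 = 73.125/0.314 = 232.88 g/s and vapour = 352.12 g/s.
The evaporator receives (1−α)·585 of feed at 0.875 water and removes 0.842 of that water:
0.842×0.875×(1−α)×585 = 352.12
(1−α) = 352.12/431 = 0.8170;  α = 0.1830.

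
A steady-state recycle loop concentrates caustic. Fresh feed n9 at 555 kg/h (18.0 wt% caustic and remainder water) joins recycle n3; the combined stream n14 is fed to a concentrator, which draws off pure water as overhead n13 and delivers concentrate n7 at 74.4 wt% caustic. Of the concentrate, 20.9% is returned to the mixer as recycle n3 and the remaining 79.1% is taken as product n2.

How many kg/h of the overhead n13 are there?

420.7 kg/h

Overall caustic balance (none leaves overhead): caustic in fresh feed = caustic in product, i.e. 555×0.180 = (1−0.209)·n7·0.744.
n7 = 99.9/(0.744×0.791) = 169.75 kg/h.
Recycle n3 = 0.209×169.75 = 35.478 kg/h.
Combined feed n14 = 555 + 35.478 = 590.48 kg/h.
Overhead n13 = n14 − n7 = 590.48 − 169.75 = 420.73 kg/h.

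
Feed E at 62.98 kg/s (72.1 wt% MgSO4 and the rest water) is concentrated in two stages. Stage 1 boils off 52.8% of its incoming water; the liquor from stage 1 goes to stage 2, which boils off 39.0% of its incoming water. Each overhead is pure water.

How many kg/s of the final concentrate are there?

50.47 kg/s

water in feed = 62.98×0.279 = 17.571 kg/s.
After stage 1: water left = (1−0.528)×17.571 = 8.2937; stream total = 53.702 kg/s.
After stage 2: water left = (1−0.390)×8.2937 = 5.0592; final concentrate = 50.468 kg/s.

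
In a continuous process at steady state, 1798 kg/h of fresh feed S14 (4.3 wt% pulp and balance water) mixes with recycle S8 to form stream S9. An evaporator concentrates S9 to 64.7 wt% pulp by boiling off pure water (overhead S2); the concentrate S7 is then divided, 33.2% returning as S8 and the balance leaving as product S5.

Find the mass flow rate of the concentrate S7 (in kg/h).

Overall pulp balance (none leaves overhead): pulp in fresh feed = pulp in product, i.e. 1798×0.043 = (1−0.332)·S7·0.647.
S7 = 77.314/(0.647×0.668) = 178.89 kg/h.

178.9 kg/h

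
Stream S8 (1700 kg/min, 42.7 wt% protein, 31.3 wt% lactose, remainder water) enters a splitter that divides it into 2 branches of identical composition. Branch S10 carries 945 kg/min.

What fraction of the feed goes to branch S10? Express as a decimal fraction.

0.556

Fraction to S10 = 945/1700 = 0.5559.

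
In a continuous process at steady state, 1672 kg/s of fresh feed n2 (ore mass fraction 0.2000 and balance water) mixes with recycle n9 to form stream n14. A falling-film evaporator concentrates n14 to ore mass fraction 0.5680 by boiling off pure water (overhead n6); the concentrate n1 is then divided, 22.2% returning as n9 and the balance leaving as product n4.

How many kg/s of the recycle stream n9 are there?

Overall ore balance (none leaves overhead): ore in fresh feed = ore in product, i.e. 1672×0.200 = (1−0.222)·n1·0.568.
n1 = 334.4/(0.568×0.778) = 756.73 kg/s.
Recycle n9 = 0.222×756.73 = 167.99 kg/s.

168 kg/s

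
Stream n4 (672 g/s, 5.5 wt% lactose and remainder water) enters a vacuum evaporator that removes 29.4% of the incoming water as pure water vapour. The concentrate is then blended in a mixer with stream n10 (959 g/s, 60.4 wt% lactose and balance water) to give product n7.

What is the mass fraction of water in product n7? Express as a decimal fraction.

0.5734

Vapour removed = 0.294×0.945×672 = 186.7 g/s; concentrate = 485.3 g/s.
water reaching the mixer = 448.34 (from concentrate) + 959×0.396 = 828.1 g/s.
Product flow = 485.3 + 959 = 1444.3 g/s; water fraction = 0.5734.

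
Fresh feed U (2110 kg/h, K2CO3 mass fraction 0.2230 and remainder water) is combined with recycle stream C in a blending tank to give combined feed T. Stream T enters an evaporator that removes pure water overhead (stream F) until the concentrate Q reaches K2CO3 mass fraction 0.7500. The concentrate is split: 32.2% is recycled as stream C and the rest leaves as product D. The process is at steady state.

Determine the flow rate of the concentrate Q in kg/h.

925.3 kg/h

Overall K2CO3 balance (none leaves overhead): K2CO3 in fresh feed = K2CO3 in product, i.e. 2110×0.223 = (1−0.322)·Q·0.750.
Q = 470.53/(0.750×0.678) = 925.33 kg/h.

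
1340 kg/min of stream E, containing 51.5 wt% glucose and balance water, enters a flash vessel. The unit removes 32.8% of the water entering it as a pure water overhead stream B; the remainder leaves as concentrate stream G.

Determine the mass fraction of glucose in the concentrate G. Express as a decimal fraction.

0.612

glucose is not removed: 1340×0.515 = 690.1 kg/min of glucose enters G.
water entering = 1340×0.485 = 649.9 kg/min; overhead removed = 0.328×649.9 = 213.17 kg/min.
Concentrate = 1340 − 213.17 = 1126.8 kg/min.
Mass fraction = 690.1/1126.8 = 0.612.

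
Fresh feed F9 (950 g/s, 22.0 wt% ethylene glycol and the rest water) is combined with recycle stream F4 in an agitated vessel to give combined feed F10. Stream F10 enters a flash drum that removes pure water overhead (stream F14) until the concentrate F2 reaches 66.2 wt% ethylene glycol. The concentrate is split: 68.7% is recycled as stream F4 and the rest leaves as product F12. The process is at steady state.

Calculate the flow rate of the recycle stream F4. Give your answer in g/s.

692.9 g/s

Overall ethylene glycol balance (none leaves overhead): ethylene glycol in fresh feed = ethylene glycol in product, i.e. 950×0.220 = (1−0.687)·F2·0.662.
F2 = 209/(0.662×0.313) = 1008.7 g/s.
Recycle F4 = 0.687×1008.7 = 692.95 g/s.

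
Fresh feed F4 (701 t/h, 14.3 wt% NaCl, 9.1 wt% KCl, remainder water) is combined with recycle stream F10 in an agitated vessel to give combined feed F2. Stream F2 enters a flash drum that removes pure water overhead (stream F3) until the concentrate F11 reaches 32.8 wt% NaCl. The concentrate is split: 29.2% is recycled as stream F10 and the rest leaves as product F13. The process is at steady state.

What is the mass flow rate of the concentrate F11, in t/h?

431.7 t/h

Overall NaCl balance (none leaves overhead): NaCl in fresh feed = NaCl in product, i.e. 701×0.143 = (1−0.292)·F11·0.328.
F11 = 100.24/(0.328×0.708) = 431.67 t/h.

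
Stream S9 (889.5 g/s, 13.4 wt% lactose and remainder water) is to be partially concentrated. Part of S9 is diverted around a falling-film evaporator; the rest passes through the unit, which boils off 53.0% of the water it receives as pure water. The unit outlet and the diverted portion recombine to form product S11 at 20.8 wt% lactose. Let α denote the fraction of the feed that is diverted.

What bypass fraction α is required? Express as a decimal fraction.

All 889.5×0.134 = 119.19 g/s of lactose reaches S11, so S11 = 119.19/0.208 = 573.04 g/s and vapour = 316.46 g/s.
The evaporator receives (1−α)·889.5 of feed at 0.866 water and removes 0.530 of that water:
0.530×0.866×(1−α)×889.5 = 316.46
(1−α) = 316.46/408.26 = 0.7751;  α = 0.2249.

0.225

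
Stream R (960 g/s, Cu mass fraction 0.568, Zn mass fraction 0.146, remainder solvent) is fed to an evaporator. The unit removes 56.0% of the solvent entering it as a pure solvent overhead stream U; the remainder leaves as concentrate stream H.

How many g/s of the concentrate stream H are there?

806.2 g/s

solvent entering = 960×0.286 = 274.56 g/s; overhead removed = 0.560×274.56 = 153.75 g/s.
Concentrate = 960 − 153.75 = 806.25 g/s.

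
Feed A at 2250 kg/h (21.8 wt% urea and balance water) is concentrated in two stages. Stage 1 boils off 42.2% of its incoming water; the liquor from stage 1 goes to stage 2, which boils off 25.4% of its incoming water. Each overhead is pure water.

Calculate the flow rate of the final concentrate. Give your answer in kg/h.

water in feed = 2250×0.782 = 1759.5 kg/h.
After stage 1: water left = (1−0.422)×1759.5 = 1017; stream total = 1507.5 kg/h.
After stage 2: water left = (1−0.254)×1017 = 758.68; final concentrate = 1249.2 kg/h.

1249 kg/h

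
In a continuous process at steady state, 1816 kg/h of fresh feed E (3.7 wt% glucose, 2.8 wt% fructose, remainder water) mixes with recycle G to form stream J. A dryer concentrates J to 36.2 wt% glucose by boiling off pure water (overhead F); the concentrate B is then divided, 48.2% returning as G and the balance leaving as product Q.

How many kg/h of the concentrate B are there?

Overall glucose balance (none leaves overhead): glucose in fresh feed = glucose in product, i.e. 1816×0.037 = (1−0.482)·B·0.362.
B = 67.192/(0.362×0.518) = 358.33 kg/h.

358.3 kg/h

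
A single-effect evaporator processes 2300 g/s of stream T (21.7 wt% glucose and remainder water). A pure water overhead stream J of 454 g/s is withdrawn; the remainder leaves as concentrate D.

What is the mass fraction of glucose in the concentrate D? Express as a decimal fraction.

0.270

glucose is not removed: 2300×0.217 = 499.1 g/s of glucose enters D.
Concentrate = 2300 − 454 = 1846 g/s.
Mass fraction = 499.1/1846 = 0.270.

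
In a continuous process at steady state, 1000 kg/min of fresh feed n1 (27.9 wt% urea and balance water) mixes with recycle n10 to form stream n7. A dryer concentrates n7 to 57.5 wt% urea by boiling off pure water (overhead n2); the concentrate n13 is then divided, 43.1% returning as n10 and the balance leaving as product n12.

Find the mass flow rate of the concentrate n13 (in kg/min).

Overall urea balance (none leaves overhead): urea in fresh feed = urea in product, i.e. 1000×0.279 = (1−0.431)·n13·0.575.
n13 = 279/(0.575×0.569) = 852.75 kg/min.

852.8 kg/min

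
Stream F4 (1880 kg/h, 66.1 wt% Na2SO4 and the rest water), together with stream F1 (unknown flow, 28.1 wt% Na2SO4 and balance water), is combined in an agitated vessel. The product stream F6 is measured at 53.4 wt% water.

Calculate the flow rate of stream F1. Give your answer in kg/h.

1982 kg/h

Let F1 be the unknown flow. Total out = 1880 + F1.
water balance: 637.32 + 0.719·F1 = 0.534·(1880 + F1)
(0.719 − 0.534)·F1 = 0.534×1880 − 637.32 = 366.6
F1 = 366.6 / 0.185 = 1981.6 kg/h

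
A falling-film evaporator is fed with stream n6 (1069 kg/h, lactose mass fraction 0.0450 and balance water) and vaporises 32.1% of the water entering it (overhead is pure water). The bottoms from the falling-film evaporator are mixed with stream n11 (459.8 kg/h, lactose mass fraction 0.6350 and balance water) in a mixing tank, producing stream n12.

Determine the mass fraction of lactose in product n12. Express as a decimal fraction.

Vapour removed = 0.321×0.955×1069 = 327.71 kg/h; concentrate = 741.29 kg/h.
lactose reaching the mixer = 48.105 (from concentrate) + 459.8×0.635 = 340.08 kg/h.
Product flow = 741.29 + 459.8 = 1201.1 kg/h; lactose fraction = 0.2831.

0.2831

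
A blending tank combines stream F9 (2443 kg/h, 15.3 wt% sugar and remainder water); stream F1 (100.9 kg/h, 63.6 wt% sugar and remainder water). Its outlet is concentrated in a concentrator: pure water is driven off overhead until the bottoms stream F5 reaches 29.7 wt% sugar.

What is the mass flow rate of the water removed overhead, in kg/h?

1069 kg/h

sugar entering = 2443×0.153 + 100.9×0.636 = 437.95 kg/h.
All sugar reports to F5, so F5 = 437.95/0.297 = 1474.6 kg/h.
Total feed = 2543.9 kg/h; overhead = 2543.9 − 1474.6 = 1069.3 kg/h.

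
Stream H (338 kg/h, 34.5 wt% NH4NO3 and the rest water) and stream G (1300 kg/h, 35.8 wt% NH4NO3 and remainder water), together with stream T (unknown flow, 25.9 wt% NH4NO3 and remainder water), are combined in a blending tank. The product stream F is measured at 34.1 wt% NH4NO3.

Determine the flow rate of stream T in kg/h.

286 kg/h

Let T be the unknown flow. Total out = 1638 + T.
NH4NO3 balance: 582.01 + 0.259·T = 0.341·(1638 + T)
(0.259 − 0.341)·T = 0.341×1638 − 582.01 = -23.452
T = -23.452 / -0.082 = 286 kg/h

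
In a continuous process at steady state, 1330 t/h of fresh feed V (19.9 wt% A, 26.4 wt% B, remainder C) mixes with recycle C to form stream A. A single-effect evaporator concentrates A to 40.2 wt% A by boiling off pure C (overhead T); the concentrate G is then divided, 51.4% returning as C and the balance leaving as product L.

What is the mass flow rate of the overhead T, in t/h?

Overall A balance (none leaves overhead): A in fresh feed = A in product, i.e. 1330×0.199 = (1−0.514)·G·0.402.
G = 264.67/(0.402×0.486) = 1354.7 t/h.
Recycle C = 0.514×1354.7 = 696.31 t/h.
Combined feed A = 1330 + 696.31 = 2026.3 t/h.
Overhead T = A − G = 2026.3 − 1354.7 = 671.62 t/h.

671.6 t/h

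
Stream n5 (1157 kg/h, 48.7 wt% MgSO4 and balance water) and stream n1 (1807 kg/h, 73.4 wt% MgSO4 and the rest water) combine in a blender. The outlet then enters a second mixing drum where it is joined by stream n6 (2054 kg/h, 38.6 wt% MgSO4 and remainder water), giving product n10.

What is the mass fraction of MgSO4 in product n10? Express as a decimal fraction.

0.535

Overall, product flow = 5018 kg/h.
MgSO4 in = 1157×0.487 + 1807×0.734 + 2054×0.386 = 2682.6 kg/h.
MgSO4 fraction in n10 = 0.535.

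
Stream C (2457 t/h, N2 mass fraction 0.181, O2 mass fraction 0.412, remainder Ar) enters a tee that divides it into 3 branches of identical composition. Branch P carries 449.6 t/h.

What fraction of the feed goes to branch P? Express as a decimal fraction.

Fraction to P = 449.6/2457 = 0.1830.

0.183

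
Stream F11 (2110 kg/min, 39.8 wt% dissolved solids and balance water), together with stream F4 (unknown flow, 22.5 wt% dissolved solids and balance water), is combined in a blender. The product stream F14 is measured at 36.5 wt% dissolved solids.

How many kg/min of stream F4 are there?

Let F4 be the unknown flow. Total out = 2110 + F4.
dissolved solids balance: 839.78 + 0.225·F4 = 0.365·(2110 + F4)
(0.225 − 0.365)·F4 = 0.365×2110 − 839.78 = -69.63
F4 = -69.63 / -0.140 = 497.36 kg/min

497.4 kg/min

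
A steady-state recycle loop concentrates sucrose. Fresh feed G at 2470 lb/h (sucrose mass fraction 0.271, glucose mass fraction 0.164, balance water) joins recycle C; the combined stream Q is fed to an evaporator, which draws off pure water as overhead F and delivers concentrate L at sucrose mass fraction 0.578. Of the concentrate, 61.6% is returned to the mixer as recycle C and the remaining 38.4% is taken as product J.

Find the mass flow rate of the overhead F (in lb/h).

Overall sucrose balance (none leaves overhead): sucrose in fresh feed = sucrose in product, i.e. 2470×0.271 = (1−0.616)·L·0.578.
L = 669.37/(0.578×0.384) = 3015.8 lb/h.
Recycle C = 0.616×3015.8 = 1857.8 lb/h.
Combined feed Q = 2470 + 1857.8 = 4327.8 lb/h.
Overhead F = Q − L = 4327.8 − 3015.8 = 1311.9 lb/h.

1312 lb/h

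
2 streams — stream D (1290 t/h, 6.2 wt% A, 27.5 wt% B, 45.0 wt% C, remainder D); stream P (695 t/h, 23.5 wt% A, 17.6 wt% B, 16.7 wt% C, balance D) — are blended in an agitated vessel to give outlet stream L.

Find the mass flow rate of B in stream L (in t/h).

B out = B in = 1290×0.275 + 695×0.176 = 477.07 t/h.

477.1 t/h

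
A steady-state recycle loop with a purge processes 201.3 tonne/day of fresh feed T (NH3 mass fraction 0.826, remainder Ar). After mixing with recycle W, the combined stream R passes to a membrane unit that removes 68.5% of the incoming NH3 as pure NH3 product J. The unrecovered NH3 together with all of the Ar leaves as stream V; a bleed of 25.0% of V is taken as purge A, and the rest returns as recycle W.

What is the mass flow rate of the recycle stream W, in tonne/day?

Ar enters only via T and leaves only via the purge: 201.3×0.174 = 0.250×(Ar in V), and the membrane unit passes all Ar, so Ar in R = Ar in V = 140.1 tonne/day.
NH3 in R: m_A = 201.3×0.826 + (1−0.250)·(1−0.685)·m_A, so m_A = 166.27/0.7638 = 217.71 tonne/day.
V = (1−0.685)×217.71 + 140.1 = 208.68 tonne/day.
Recycle W = (1−0.250)×208.68 = 156.51 tonne/day.

156.5 tonne/day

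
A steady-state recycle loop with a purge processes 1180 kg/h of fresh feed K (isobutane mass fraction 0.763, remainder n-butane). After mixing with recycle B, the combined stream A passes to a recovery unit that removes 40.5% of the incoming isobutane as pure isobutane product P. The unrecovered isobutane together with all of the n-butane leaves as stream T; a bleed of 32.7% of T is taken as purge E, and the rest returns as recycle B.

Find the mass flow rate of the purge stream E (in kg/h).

n-butane enters only via K and leaves only via the purge: 1180×0.237 = 0.327×(n-butane in T), and the recovery unit passes all n-butane, so n-butane in A = n-butane in T = 855.23 kg/h.
isobutane in A: m_A = 1180×0.763 + (1−0.327)·(1−0.405)·m_A, so m_A = 900.34/0.5996 = 1501.7 kg/h.
T = (1−0.405)×1501.7 + 855.23 = 1748.7 kg/h.
Purge E = 0.327×1748.7 = 571.83 kg/h.

571.8 kg/h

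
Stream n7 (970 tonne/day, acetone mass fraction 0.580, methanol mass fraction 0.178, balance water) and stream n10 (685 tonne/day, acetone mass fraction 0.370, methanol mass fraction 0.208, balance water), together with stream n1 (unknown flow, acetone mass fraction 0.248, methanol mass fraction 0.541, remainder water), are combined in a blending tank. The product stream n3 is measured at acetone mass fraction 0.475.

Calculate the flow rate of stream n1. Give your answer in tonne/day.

Let n1 be the unknown flow. Total out = 1655 + n1.
acetone balance: 816.05 + 0.248·n1 = 0.475·(1655 + n1)
(0.248 − 0.475)·n1 = 0.475×1655 − 816.05 = -29.925
n1 = -29.925 / -0.227 = 131.83 tonne/day

131.8 tonne/day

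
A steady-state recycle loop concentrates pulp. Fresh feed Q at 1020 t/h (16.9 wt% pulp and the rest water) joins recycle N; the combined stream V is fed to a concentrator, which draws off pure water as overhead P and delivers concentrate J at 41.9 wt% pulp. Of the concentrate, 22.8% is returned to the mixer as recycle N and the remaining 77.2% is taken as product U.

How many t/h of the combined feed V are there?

1142 t/h

Overall pulp balance (none leaves overhead): pulp in fresh feed = pulp in product, i.e. 1020×0.169 = (1−0.228)·J·0.419.
J = 172.38/(0.419×0.772) = 532.91 t/h.
Recycle N = 0.228×532.91 = 121.5 t/h.
Combined feed V = 1020 + 121.5 = 1141.5 t/h.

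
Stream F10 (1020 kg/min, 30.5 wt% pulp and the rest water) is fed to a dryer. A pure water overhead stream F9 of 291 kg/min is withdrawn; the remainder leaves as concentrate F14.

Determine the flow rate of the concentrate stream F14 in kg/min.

Concentrate = 1020 − 291 = 729 kg/min.

729 kg/min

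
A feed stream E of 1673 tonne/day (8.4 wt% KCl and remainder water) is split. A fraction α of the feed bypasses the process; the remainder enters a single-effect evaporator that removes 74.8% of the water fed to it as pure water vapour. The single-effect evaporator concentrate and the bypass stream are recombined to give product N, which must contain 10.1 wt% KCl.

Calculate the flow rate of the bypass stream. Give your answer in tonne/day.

All 1673×0.084 = 140.53 tonne/day of KCl reaches N, so N = 140.53/0.101 = 1391.4 tonne/day and vapour = 281.59 tonne/day.
The evaporator receives (1−α)·1673 of feed at 0.916 water and removes 0.748 of that water:
0.748×0.916×(1−α)×1673 = 281.59
(1−α) = 281.59/1146.3 = 0.2457;  α = 0.7543.
Bypass flow = 0.7543×1673 = 1262 tonne/day.

1262 tonne/day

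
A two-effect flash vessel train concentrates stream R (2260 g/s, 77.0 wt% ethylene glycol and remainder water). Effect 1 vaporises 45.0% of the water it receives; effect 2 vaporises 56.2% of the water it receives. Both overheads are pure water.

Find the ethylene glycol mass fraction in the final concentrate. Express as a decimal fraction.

water in feed = 2260×0.230 = 519.8 g/s.
After stage 1: water left = (1−0.450)×519.8 = 285.89; stream total = 2026.1 g/s.
After stage 2: water left = (1−0.562)×285.89 = 125.22; final concentrate = 1865.4 g/s.
ethylene glycol fraction = 1740.2/1865.4 = 0.933.

0.933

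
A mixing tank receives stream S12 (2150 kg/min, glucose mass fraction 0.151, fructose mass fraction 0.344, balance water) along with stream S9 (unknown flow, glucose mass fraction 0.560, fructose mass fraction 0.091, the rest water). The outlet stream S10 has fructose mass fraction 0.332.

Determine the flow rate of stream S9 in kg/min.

Let S9 be the unknown flow. Total out = 2150 + S9.
fructose balance: 739.6 + 0.091·S9 = 0.332·(2150 + S9)
(0.091 − 0.332)·S9 = 0.332×2150 − 739.6 = -25.8
S9 = -25.8 / -0.241 = 107.05 kg/min

107.1 kg/min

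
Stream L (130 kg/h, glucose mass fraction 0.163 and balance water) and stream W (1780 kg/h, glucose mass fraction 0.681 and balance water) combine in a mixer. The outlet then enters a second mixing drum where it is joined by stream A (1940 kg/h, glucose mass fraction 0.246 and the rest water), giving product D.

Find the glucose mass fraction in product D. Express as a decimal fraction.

Overall, product flow = 3850 kg/h.
glucose in = 130×0.163 + 1780×0.681 + 1940×0.246 = 1710.6 kg/h.
glucose fraction in D = 0.444.

0.444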